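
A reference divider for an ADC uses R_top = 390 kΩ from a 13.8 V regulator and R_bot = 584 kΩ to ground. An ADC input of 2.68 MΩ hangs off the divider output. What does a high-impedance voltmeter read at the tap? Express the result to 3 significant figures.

The load sits in parallel with R_bot: R_bot‖R_L = (584 × 2680) / (584 + 2680) = 479.5 kΩ.
V_out = 13.8 × 479.5 / (390 + 479.5) = 13.8 × 479.5/869.5 = 7.61 V.

V_out ≈ 7.61 V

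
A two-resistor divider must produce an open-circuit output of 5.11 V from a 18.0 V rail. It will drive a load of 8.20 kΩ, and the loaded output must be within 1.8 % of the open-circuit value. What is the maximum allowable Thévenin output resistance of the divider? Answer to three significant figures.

Loading drop = R_th/(R_th + R_L) ≤ 0.0180, so R_th ≤ R_L · ε/(1−ε) = 8.20 kΩ × 0.0180/0.9820 = 150 Ω.

R_th ≤ 150 Ω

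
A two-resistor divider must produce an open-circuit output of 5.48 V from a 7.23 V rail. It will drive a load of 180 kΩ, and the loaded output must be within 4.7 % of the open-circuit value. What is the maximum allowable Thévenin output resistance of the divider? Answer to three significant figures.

R_th ≤ 8.88 kΩ

Loading drop = R_th/(R_th + R_L) ≤ 0.0470, so R_th ≤ R_L · ε/(1−ε) = 180 kΩ × 0.0470/0.9530 = 8.88 kΩ.
(Any R1, R2 with R2/(R1+R2) = 0.758 and R1‖R2 ≤ 8.88 kΩ will meet the spec.)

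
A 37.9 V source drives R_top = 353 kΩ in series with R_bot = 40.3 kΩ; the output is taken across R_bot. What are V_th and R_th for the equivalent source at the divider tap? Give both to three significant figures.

V_th is the open-circuit tap voltage: 37.9 × 40.3/(353 + 40.3) = 3.88 V.
With the supply zeroed, R_top and R_bot appear in parallel from the tap: R_th = R_top‖R_bot = (353 × 40.3)/393.3 = 36.2 kΩ.

V_th = 3.88 V, R_th = 36.2 kΩ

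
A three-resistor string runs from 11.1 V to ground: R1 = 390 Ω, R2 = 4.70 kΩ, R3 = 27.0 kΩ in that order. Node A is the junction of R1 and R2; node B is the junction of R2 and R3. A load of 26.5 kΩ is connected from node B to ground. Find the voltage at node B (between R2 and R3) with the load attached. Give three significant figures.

V ≈ 8.04 V

At node B, R3 is in parallel with the load: R3‖R_L = 13370 Ω.
Below node A the resistance is R2 + (R3‖R_L) = 18070 Ω, so V_A = 11.1 × 18070/18460 = 10.87 V.
Then V_B = V_A × (R3‖R_L)/(R2 + R3‖R_L) = 10.87 × 13370/18070 = 8.04 V.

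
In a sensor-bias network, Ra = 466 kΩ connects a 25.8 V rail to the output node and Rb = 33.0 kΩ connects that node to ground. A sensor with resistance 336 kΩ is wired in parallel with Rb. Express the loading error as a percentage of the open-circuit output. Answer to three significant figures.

8.40 %

Unloaded V = 25.8 × 33.0/499.0 = 1.7062 V.
Loaded: Rb‖R_L = 30.05 kΩ, giving V = 25.8 × 30.05/496.0 = 1.5629 V.
Drop = (1.7062 − 1.5629) / 1.7062 = 8.40 %.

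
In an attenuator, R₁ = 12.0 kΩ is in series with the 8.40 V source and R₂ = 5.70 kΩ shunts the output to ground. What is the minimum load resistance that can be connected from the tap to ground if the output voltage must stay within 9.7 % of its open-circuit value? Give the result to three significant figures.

R_L(min) ≈ 36.0 kΩ

Output resistance R_th = R₁‖R₂ = (12.0 × 5.70)/17.70 = 3.864 kΩ.
The fractional drop is R_th/(R_th + R_L); requiring this ≤ 0.0970 gives R_L ≥ R_th(1/0.0970 − 1) = 3.864 × 9.309 = 36.0 kΩ.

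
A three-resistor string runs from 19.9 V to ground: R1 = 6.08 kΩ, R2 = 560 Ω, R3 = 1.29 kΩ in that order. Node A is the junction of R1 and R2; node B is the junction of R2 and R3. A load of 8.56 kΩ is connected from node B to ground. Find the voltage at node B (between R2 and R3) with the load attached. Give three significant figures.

V ≈ 2.87 V

At node B, R3 is in parallel with the load: R3‖R_L = 1121 Ω.
Below node A the resistance is R2 + (R3‖R_L) = 1681 Ω, so V_A = 19.9 × 1681/7761 = 4.310 V.
Then V_B = V_A × (R3‖R_L)/(R2 + R3‖R_L) = 4.310 × 1121/1681 = 2.87 V.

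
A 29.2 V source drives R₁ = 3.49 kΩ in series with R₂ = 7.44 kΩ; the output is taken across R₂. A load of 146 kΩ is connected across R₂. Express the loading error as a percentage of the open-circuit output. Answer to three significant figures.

The divider's output (Thévenin) resistance is R₁‖R₂ = 2.376 kΩ.
Fractional drop under load = R_th/(R_th + R_L) = 2.376 / (2.376 + 146) = 0.01601.
So the output falls by 1.60 %.

1.60 %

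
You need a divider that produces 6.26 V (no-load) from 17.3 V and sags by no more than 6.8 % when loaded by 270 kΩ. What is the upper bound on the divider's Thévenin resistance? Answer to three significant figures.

Loading drop = R_th/(R_th + R_L) ≤ 0.0680, so R_th ≤ R_L · ε/(1−ε) = 270 kΩ × 0.0680/0.9320 = 19.7 kΩ.

R_th ≤ 19.7 kΩ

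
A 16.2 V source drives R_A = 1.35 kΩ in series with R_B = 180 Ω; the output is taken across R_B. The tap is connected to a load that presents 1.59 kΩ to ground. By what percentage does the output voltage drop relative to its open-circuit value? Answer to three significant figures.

Unloaded V = 16.2 × 180/1530 = 1.9059 V.
Loaded: R_B‖R_L = 161.7 Ω, giving V = 16.2 × 161.7/1512 = 1.7328 V.
Drop = (1.9059 − 1.7328) / 1.9059 = 9.08 %.

9.08 %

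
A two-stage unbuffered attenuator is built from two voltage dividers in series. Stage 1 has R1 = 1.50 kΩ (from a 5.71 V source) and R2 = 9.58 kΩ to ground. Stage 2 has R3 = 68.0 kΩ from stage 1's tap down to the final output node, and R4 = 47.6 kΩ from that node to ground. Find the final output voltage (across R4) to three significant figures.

Stage 2 presents R3+R4 = 115.6 kΩ as a load on stage 1's tap.
Stage 1's lower leg becomes R2‖(R3+R4) = 8.847 kΩ, so V_mid = 5.71 × 8.847/10.35 = 4.882 V.
Stage 2 is itself unloaded: V_out = V_mid × R4/(R3+R4) = 4.882 × 47.6/115.6 = 2.01 V.

V_out ≈ 2.01 V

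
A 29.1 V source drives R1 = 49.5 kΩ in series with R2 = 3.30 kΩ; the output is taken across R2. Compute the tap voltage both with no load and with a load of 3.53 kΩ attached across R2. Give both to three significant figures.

Unloaded: 1.82 V; loaded: 0.969 V

Open-circuit: V = 29.1 × 3.30/(49.5 + 3.30) = 1.82 V.
With the load, R2 becomes R2‖R_L = 1.706 kΩ, so V = 29.1 × 1.706/51.21 = 0.969 V.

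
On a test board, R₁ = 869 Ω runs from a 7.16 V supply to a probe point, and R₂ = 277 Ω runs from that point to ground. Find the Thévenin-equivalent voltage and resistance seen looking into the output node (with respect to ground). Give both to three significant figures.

V_th is the open-circuit tap voltage: 7.16 × 277/(869 + 277) = 1.73 V.
With the supply zeroed, R₁ and R₂ appear in parallel from the tap: R_th = R₁‖R₂ = (869 × 277)/1146 = 210 Ω.

V_th = 1.73 V, R_th = 210 Ω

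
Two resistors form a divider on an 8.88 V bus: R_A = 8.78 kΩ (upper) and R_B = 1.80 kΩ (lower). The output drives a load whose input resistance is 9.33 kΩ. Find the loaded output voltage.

V_out ≈ 1.30 V

The load sits in parallel with R_B: R_B‖R_L = (1.80 × 9.33) / (1.80 + 9.33) = 1.509 kΩ.
V_out = 8.88 × 1.509 / (8.78 + 1.509) = 8.88 × 1.509/10.29 = 1.30 V.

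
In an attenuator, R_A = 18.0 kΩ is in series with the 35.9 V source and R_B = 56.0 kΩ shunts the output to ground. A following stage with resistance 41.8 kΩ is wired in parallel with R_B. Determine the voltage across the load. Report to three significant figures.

The load sits in parallel with R_B: R_B‖R_L = (56.0 × 41.8) / (56.0 + 41.8) = 23.93 kΩ.
V_out = 35.9 × 23.93 / (18.0 + 23.93) = 35.9 × 23.93/41.93 = 20.5 V.
(Unloaded it would have been 27.2 V.)

V_out ≈ 20.5 V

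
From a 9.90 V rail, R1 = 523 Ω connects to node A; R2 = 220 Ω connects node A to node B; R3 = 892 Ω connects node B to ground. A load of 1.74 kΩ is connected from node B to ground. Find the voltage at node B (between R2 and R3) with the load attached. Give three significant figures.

At node B, R3 is in parallel with the load: R3‖R_L = 589.7 Ω.
Below node A the resistance is R2 + (R3‖R_L) = 809.7 Ω, so V_A = 9.90 × 809.7/1333 = 6.015 V.
Then V_B = V_A × (R3‖R_L)/(R2 + R3‖R_L) = 6.015 × 589.7/809.7 = 4.38 V.

V ≈ 4.38 V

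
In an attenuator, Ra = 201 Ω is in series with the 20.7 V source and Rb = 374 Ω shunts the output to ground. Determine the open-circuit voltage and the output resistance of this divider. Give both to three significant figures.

V_th is the open-circuit tap voltage: 20.7 × 374/(201 + 374) = 13.5 V.
With the supply zeroed, Ra and Rb appear in parallel from the tap: R_th = Ra‖Rb = (201 × 374)/575.0 = 131 Ω.

V_th = 13.5 V, R_th = 131 Ω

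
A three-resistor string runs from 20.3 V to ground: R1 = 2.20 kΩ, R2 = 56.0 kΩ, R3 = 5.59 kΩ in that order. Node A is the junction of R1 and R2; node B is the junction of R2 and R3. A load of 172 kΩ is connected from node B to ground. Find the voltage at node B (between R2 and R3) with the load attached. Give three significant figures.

At node B, R3 is in parallel with the load: R3‖R_L = 5.414 kΩ.
Below node A the resistance is R2 + (R3‖R_L) = 61.41 kΩ, so V_A = 20.3 × 61.41/63.61 = 19.60 V.
Then V_B = V_A × (R3‖R_L)/(R2 + R3‖R_L) = 19.60 × 5.414/61.41 = 1.73 V.

V ≈ 1.73 V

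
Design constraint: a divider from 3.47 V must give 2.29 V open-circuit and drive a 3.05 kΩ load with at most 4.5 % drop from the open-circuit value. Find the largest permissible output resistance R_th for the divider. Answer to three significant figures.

Loading drop = R_th/(R_th + R_L) ≤ 0.0450, so R_th ≤ R_L · ε/(1−ε) = 3.05 kΩ × 0.0450/0.9550 = 144 Ω.

R_th ≤ 144 Ω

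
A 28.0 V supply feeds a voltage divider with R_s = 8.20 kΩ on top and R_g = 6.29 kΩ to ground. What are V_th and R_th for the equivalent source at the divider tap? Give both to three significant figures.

V_th is the open-circuit tap voltage: 28.0 × 6.29/(8.20 + 6.29) = 12.2 V.
With the supply zeroed, R_s and R_g appear in parallel from the tap: R_th = R_s‖R_g = (8.20 × 6.29)/14.49 = 3.56 kΩ.

V_th = 12.2 V, R_th = 3.56 kΩ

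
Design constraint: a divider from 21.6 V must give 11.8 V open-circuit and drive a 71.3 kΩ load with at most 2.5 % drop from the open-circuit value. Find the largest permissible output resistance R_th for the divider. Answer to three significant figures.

R_th ≤ 1.83 kΩ

Loading drop = R_th/(R_th + R_L) ≤ 0.0250, so R_th ≤ R_L · ε/(1−ε) = 71.3 kΩ × 0.0250/0.9750 = 1.83 kΩ.
(Any R1, R2 with R2/(R1+R2) = 0.546 and R1‖R2 ≤ 1.83 kΩ will meet the spec.)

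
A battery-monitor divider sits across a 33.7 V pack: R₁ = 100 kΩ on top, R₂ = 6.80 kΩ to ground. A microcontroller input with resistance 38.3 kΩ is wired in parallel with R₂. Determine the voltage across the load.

The load sits in parallel with R₂: R₂‖R_L = (6.80 × 38.3) / (6.80 + 38.3) = 5.775 kΩ.
V_out = 33.7 × 5.775 / (100 + 5.775) = 33.7 × 5.775/105.8 = 1.84 V.

V_out ≈ 1.84 V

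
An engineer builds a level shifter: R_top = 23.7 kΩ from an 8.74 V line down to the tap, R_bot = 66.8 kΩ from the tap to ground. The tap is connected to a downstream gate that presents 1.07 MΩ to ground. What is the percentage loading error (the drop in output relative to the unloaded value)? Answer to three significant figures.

1.61 %

The divider's output (Thévenin) resistance is R_top‖R_bot = 17.49 kΩ.
Fractional drop under load = R_th/(R_th + R_L) = 17.49 / (17.49 + 1070) = 0.01609.
So the output falls by 1.61 %.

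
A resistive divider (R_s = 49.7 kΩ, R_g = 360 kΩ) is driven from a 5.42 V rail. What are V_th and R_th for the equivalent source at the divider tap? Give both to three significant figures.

V_th = 4.76 V, R_th = 43.7 kΩ

V_th is the open-circuit tap voltage: 5.42 × 360/(49.7 + 360) = 4.76 V.
With the supply zeroed, R_s and R_g appear in parallel from the tap: R_th = R_s‖R_g = (49.7 × 360)/409.7 = 43.7 kΩ.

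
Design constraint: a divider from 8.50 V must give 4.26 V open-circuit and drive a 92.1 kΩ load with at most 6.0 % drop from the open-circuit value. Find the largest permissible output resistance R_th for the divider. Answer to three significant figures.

R_th ≤ 5.88 kΩ

Loading drop = R_th/(R_th + R_L) ≤ 0.0600, so R_th ≤ R_L · ε/(1−ε) = 92.1 kΩ × 0.0600/0.9400 = 5.88 kΩ.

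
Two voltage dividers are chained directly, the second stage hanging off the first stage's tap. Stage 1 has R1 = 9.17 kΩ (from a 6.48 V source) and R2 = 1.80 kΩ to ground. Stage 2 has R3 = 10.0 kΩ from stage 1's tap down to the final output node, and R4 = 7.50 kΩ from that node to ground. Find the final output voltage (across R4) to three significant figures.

Stage 2 presents R3+R4 = 17.50 kΩ as a load on stage 1's tap.
Stage 1's lower leg becomes R2‖(R3+R4) = 1.632 kΩ, so V_mid = 6.48 × 1.632/10.80 = 0.9791 V.
Stage 2 is itself unloaded: V_out = V_mid × R4/(R3+R4) = 0.9791 × 7.50/17.50 = 0.420 V.

V_out ≈ 0.420 V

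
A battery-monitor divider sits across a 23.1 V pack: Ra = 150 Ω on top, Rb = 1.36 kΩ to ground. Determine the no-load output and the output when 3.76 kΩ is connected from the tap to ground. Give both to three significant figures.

Open-circuit: V = 23.1 × 1360/(150 + 1360) = 20.8 V.
With the load, Rb becomes Rb‖R_L = 998.8 Ω, so V = 23.1 × 998.8/1149 = 20.1 V.

Unloaded: 20.8 V; loaded: 20.1 V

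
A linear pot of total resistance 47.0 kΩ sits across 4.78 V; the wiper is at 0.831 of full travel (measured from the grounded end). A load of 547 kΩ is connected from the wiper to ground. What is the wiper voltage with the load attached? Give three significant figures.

The wiper splits the pot into (1−α)R = 7.943 kΩ above and αR = 39.06 kΩ below.
Lower section ‖ load = 36.45 kΩ.
V_wiper = 4.78 × 36.45/(7.943 + 36.45) = 3.92 V.

V ≈ 3.92 V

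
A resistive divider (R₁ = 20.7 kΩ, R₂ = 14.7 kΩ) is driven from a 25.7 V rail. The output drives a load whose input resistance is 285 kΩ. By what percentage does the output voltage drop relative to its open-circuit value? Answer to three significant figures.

2.93 %

The divider's output (Thévenin) resistance is R₁‖R₂ = 8.596 kΩ.
Fractional drop under load = R_th/(R_th + R_L) = 8.596 / (8.596 + 285) = 0.02928.
So the output falls by 2.93 %.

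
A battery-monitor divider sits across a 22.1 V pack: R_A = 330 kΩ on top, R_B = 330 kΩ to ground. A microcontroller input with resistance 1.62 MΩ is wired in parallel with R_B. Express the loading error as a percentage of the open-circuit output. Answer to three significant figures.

The divider's output (Thévenin) resistance is R_A‖R_B = 165.0 kΩ.
Fractional drop under load = R_th/(R_th + R_L) = 165.0 / (165.0 + 1620) = 0.09244.
So the output falls by 9.24 %.

9.24 %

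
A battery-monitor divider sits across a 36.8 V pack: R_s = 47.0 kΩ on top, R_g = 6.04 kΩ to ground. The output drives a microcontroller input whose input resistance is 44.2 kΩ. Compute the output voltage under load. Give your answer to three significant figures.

V_out ≈ 3.74 V

The load sits in parallel with R_g: R_g‖R_L = (6.04 × 44.2) / (6.04 + 44.2) = 5.314 kΩ.
V_out = 36.8 × 5.314 / (47.0 + 5.314) = 36.8 × 5.314/52.31 = 3.74 V.
(Unloaded it would have been 4.19 V.)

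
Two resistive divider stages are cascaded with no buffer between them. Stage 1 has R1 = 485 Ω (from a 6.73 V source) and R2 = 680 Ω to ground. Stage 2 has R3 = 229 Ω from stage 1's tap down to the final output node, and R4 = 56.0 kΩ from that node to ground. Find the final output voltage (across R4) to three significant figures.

V_out ≈ 3.89 V

Stage 2 presents R3+R4 = 56230 Ω as a load on stage 1's tap.
Stage 1's lower leg becomes R2‖(R3+R4) = 671.9 Ω, so V_mid = 6.73 × 671.9/1157 = 3.909 V.
Stage 2 is itself unloaded: V_out = V_mid × R4/(R3+R4) = 3.909 × 56000/56230 = 3.89 V.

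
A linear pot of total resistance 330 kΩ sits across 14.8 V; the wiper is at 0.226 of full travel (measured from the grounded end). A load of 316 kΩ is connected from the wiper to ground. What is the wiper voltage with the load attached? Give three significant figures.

The wiper splits the pot into (1−α)R = 255.4 kΩ above and αR = 74.58 kΩ below.
Lower section ‖ load = 60.34 kΩ.
V_wiper = 14.8 × 60.34/(255.4 + 60.34) = 2.83 V.

V ≈ 2.83 V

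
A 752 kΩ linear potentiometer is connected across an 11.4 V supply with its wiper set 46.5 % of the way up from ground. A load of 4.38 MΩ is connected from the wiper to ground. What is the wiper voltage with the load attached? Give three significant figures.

V ≈ 5.08 V

The wiper splits the pot into (1−α)R = 402.3 kΩ above and αR = 349.7 kΩ below.
Lower section ‖ load = 323.8 kΩ.
V_wiper = 11.4 × 323.8/(402.3 + 323.8) = 5.08 V.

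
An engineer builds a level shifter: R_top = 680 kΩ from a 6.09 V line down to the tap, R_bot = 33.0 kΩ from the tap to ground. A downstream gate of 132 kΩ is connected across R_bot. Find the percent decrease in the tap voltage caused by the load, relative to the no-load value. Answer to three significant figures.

The divider's output (Thévenin) resistance is R_top‖R_bot = 31.47 kΩ.
Fractional drop under load = R_th/(R_th + R_L) = 31.47 / (31.47 + 132) = 0.1925.
So the output falls by 19.3 %.

19.3 %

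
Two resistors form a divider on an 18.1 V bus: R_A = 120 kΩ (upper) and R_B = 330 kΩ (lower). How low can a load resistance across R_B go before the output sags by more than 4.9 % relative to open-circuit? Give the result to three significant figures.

Output resistance R_th = R_A‖R_B = (120 × 330)/450.0 = 88.00 kΩ.
The fractional drop is R_th/(R_th + R_L); requiring this ≤ 0.0490 gives R_L ≥ R_th(1/0.0490 − 1) = 88.00 × 19.41 = 1.71 MΩ.

R_L(min) ≈ 1.71 MΩ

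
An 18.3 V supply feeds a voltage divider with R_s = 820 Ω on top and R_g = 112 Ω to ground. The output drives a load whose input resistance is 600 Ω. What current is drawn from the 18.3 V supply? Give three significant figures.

R_g‖R_L = 94.38 Ω, so the source sees R_s + R_g‖R_L = 914.4 Ω.
I = 18.3 V / 914.4 Ω = 20.0 mA.

I ≈ 20.0 mA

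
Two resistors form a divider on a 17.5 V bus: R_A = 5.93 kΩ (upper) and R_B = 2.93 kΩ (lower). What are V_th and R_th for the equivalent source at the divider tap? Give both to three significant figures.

V_th is the open-circuit tap voltage: 17.5 × 2.93/(5.93 + 2.93) = 5.79 V.
With the supply zeroed, R_A and R_B appear in parallel from the tap: R_th = R_A‖R_B = (5.93 × 2.93)/8.860 = 1.96 kΩ.

V_th = 5.79 V, R_th = 1.96 kΩ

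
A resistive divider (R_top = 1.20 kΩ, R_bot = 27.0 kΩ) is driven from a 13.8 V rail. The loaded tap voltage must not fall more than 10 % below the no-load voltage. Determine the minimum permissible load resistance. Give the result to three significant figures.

Output resistance R_th = R_top‖R_bot = (1.20 × 27.0)/28.20 = 1.149 kΩ.
The fractional drop is R_th/(R_th + R_L); requiring this ≤ 0.100 gives R_L ≥ R_th(1/0.100 − 1) = 1.149 × 9.000 = 10.3 kΩ.

R_L(min) ≈ 10.3 kΩ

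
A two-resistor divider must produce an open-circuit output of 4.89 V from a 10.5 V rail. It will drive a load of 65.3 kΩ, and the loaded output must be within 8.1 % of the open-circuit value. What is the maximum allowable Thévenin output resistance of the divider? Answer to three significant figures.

Loading drop = R_th/(R_th + R_L) ≤ 0.0810, so R_th ≤ R_L · ε/(1−ε) = 65.3 kΩ × 0.0810/0.9190 = 5.76 kΩ.

R_th ≤ 5.76 kΩ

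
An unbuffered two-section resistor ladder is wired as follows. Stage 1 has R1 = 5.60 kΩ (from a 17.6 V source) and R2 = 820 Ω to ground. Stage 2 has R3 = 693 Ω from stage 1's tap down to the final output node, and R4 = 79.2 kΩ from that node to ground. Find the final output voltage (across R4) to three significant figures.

Stage 2 presents R3+R4 = 79890 Ω as a load on stage 1's tap.
Stage 1's lower leg becomes R2‖(R3+R4) = 811.7 Ω, so V_mid = 17.6 × 811.7/6412 = 2.228 V.
Stage 2 is itself unloaded: V_out = V_mid × R4/(R3+R4) = 2.228 × 79200/79890 = 2.21 V.

V_out ≈ 2.21 V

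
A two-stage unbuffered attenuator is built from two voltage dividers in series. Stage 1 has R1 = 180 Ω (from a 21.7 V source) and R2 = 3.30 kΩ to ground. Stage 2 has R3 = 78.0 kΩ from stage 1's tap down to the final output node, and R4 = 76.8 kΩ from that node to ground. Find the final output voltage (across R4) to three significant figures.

V_out ≈ 10.2 V

Stage 2 presents R3+R4 = 154800 Ω as a load on stage 1's tap.
Stage 1's lower leg becomes R2‖(R3+R4) = 3231 Ω, so V_mid = 21.7 × 3231/3411 = 20.55 V.
Stage 2 is itself unloaded: V_out = V_mid × R4/(R3+R4) = 20.55 × 76800/154800 = 10.2 V.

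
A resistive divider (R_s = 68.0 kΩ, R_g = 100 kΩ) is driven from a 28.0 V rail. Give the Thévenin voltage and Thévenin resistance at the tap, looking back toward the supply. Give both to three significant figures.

V_th is the open-circuit tap voltage: 28.0 × 100/(68.0 + 100) = 16.7 V.
With the supply zeroed, R_s and R_g appear in parallel from the tap: R_th = R_s‖R_g = (68.0 × 100)/168.0 = 40.5 kΩ.

V_th = 16.7 V, R_th = 40.5 kΩ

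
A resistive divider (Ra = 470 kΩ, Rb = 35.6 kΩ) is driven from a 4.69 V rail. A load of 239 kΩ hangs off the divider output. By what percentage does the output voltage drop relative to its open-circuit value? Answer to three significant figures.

The divider's output (Thévenin) resistance is Ra‖Rb = 33.09 kΩ.
Fractional drop under load = R_th/(R_th + R_L) = 33.09 / (33.09 + 239) = 0.1216.
So the output falls by 12.2 %.

12.2 %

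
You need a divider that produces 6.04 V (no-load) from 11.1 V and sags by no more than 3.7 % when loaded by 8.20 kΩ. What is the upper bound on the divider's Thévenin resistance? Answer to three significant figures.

R_th ≤ 315 Ω

Loading drop = R_th/(R_th + R_L) ≤ 0.0370, so R_th ≤ R_L · ε/(1−ε) = 8.20 kΩ × 0.0370/0.9630 = 315 Ω.
(Any R1, R2 with R2/(R1+R2) = 0.544 and R1‖R2 ≤ 315 Ω will meet the spec.)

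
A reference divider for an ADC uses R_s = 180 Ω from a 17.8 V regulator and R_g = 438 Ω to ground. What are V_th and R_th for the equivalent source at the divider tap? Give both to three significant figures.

V_th is the open-circuit tap voltage: 17.8 × 438/(180 + 438) = 12.6 V.
With the supply zeroed, R_s and R_g appear in parallel from the tap: R_th = R_s‖R_g = (180 × 438)/618.0 = 128 Ω.

V_th = 12.6 V, R_th = 128 Ω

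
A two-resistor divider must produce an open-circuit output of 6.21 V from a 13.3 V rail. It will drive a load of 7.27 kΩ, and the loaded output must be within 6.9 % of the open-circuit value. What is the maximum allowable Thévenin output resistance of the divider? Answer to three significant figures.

R_th ≤ 539 Ω

Loading drop = R_th/(R_th + R_L) ≤ 0.0690, so R_th ≤ R_L · ε/(1−ε) = 7.27 kΩ × 0.0690/0.9310 = 539 Ω.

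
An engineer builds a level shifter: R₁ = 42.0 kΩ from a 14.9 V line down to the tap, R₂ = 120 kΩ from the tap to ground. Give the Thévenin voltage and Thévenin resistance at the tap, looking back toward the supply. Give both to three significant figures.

V_th = 11.0 V, R_th = 31.1 kΩ

V_th is the open-circuit tap voltage: 14.9 × 120/(42.0 + 120) = 11.0 V.
With the supply zeroed, R₁ and R₂ appear in parallel from the tap: R_th = R₁‖R₂ = (42.0 × 120)/162.0 = 31.1 kΩ.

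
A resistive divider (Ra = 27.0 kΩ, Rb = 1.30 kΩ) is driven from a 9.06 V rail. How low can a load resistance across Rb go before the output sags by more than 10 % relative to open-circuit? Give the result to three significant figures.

R_L(min) ≈ 11.2 kΩ

Output resistance R_th = Ra‖Rb = (27.0 × 1.30)/28.30 = 1.240 kΩ.
The fractional drop is R_th/(R_th + R_L); requiring this ≤ 0.100 gives R_L ≥ R_th(1/0.100 − 1) = 1.240 × 9.000 = 11.2 kΩ.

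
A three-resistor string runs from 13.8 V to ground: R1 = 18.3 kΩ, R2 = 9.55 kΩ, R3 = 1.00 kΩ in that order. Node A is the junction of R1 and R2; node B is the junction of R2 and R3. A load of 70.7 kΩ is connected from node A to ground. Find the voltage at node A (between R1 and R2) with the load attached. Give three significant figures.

Below node A the series string R2+R3 = 10.55 kΩ sits in parallel with the 70.7 kΩ load: 9.180 kΩ.
V_A = 13.8 × 9.180/(18.3 + 9.180) = 4.61 V.

V ≈ 4.61 V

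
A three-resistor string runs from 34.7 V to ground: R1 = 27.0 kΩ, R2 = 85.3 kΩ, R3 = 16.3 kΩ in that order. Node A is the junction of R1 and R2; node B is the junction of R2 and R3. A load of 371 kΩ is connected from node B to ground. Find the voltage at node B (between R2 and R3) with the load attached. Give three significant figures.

At node B, R3 is in parallel with the load: R3‖R_L = 15.61 kΩ.
Below node A the resistance is R2 + (R3‖R_L) = 100.9 kΩ, so V_A = 34.7 × 100.9/127.9 = 27.38 V.
Then V_B = V_A × (R3‖R_L)/(R2 + R3‖R_L) = 27.38 × 15.61/100.9 = 4.24 V.

V ≈ 4.24 V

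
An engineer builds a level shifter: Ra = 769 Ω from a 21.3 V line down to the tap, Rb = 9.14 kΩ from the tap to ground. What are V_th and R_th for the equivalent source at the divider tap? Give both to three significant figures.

V_th = 19.6 V, R_th = 709 Ω

V_th is the open-circuit tap voltage: 21.3 × 9140/(769 + 9140) = 19.6 V.
With the supply zeroed, Ra and Rb appear in parallel from the tap: R_th = Ra‖Rb = (769 × 9140)/9909 = 709 Ω.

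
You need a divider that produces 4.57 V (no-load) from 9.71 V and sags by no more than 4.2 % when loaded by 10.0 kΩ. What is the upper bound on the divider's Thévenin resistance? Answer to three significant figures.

Loading drop = R_th/(R_th + R_L) ≤ 0.0420, so R_th ≤ R_L · ε/(1−ε) = 10.0 kΩ × 0.0420/0.9580 = 438 Ω.
(Any R1, R2 with R2/(R1+R2) = 0.471 and R1‖R2 ≤ 438 Ω will meet the spec.)

R_th ≤ 438 Ω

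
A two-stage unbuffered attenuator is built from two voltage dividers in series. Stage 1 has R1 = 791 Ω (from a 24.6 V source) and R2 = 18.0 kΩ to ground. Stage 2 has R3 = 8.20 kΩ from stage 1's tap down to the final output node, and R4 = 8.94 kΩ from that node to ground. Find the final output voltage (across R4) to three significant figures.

V_out ≈ 11.8 V

Stage 2 presents R3+R4 = 17140 Ω as a load on stage 1's tap.
Stage 1's lower leg becomes R2‖(R3+R4) = 8780 Ω, so V_mid = 24.6 × 8780/9571 = 22.57 V.
Stage 2 is itself unloaded: V_out = V_mid × R4/(R3+R4) = 22.57 × 8940/17140 = 11.8 V.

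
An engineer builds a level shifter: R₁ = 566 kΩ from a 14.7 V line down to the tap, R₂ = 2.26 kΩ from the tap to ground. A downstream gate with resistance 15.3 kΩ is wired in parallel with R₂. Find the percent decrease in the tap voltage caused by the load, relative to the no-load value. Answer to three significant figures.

The divider's output (Thévenin) resistance is R₁‖R₂ = 2.251 kΩ.
Fractional drop under load = R_th/(R_th + R_L) = 2.251 / (2.251 + 15.3) = 0.1283.
So the output falls by 12.8 %.

12.8 %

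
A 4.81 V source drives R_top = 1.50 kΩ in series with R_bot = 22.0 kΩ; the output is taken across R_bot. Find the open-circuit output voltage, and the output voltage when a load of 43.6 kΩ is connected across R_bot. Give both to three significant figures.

Unloaded: 4.50 V; loaded: 4.36 V

Open-circuit: V = 4.81 × 22.0/(1.50 + 22.0) = 4.50 V.
With the load, R_bot becomes R_bot‖R_L = 14.62 kΩ, so V = 4.81 × 14.62/16.12 = 4.36 V.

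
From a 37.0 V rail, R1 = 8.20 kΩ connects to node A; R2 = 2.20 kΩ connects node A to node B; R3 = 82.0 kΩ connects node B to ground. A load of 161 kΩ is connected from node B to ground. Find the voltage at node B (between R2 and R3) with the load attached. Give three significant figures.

At node B, R3 is in parallel with the load: R3‖R_L = 54.33 kΩ.
Below node A the resistance is R2 + (R3‖R_L) = 56.53 kΩ, so V_A = 37.0 × 56.53/64.73 = 32.31 V.
Then V_B = V_A × (R3‖R_L)/(R2 + R3‖R_L) = 32.31 × 54.33/56.53 = 31.1 V.

V ≈ 31.1 V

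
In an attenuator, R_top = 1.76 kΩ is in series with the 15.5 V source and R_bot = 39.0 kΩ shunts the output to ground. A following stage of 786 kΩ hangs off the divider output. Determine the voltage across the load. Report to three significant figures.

The load sits in parallel with R_bot: R_bot‖R_L = (39.0 × 786) / (39.0 + 786) = 37.16 kΩ.
V_out = 15.5 × 37.16 / (1.76 + 37.16) = 15.5 × 37.16/38.92 = 14.8 V.
(Unloaded it would have been 14.8 V.)

V_out ≈ 14.8 V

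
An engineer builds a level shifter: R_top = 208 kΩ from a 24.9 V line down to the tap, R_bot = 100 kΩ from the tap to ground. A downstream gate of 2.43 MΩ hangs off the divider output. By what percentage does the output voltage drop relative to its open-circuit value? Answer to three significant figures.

2.70 %

The divider's output (Thévenin) resistance is R_top‖R_bot = 67.53 kΩ.
Fractional drop under load = R_th/(R_th + R_L) = 67.53 / (67.53 + 2430) = 0.02704.
So the output falls by 2.70 %.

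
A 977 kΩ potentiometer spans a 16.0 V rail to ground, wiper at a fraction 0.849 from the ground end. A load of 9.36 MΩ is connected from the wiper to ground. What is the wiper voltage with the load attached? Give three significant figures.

V ≈ 13.4 V

The wiper splits the pot into (1−α)R = 147.5 kΩ above and αR = 829.5 kΩ below.
Lower section ‖ load = 761.9 kΩ.
V_wiper = 16.0 × 761.9/(147.5 + 761.9) = 13.4 V.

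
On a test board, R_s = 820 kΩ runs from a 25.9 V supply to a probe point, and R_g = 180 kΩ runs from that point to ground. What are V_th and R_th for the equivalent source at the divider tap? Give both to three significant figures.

V_th is the open-circuit tap voltage: 25.9 × 180/(820 + 180) = 4.66 V.
With the supply zeroed, R_s and R_g appear in parallel from the tap: R_th = R_s‖R_g = (820 × 180)/1000 = 148 kΩ.

V_th = 4.66 V, R_th = 148 kΩ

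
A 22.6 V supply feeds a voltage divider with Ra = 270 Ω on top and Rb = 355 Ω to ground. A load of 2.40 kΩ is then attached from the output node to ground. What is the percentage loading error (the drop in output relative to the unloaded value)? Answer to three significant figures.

6.01 %

The divider's output (Thévenin) resistance is Ra‖Rb = 153.4 Ω.
Fractional drop under load = R_th/(R_th + R_L) = 153.4 / (153.4 + 2400) = 0.06006.
So the output falls by 6.01 %.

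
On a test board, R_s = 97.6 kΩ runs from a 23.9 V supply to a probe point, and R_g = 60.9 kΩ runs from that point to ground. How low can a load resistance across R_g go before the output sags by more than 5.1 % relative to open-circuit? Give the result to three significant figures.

R_L(min) ≈ 698 kΩ

Output resistance R_th = R_s‖R_g = (97.6 × 60.9)/158.5 = 37.50 kΩ.
The fractional drop is R_th/(R_th + R_L); requiring this ≤ 0.0510 gives R_L ≥ R_th(1/0.0510 − 1) = 37.50 × 18.61 = 698 kΩ.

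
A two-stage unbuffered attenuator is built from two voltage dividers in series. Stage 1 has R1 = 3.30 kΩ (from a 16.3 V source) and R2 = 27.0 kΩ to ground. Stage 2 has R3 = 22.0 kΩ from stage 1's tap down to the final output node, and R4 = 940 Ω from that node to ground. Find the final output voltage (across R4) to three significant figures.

V_out ≈ 0.528 V

Stage 2 presents R3+R4 = 22940 Ω as a load on stage 1's tap.
Stage 1's lower leg becomes R2‖(R3+R4) = 12400 Ω, so V_mid = 16.3 × 12400/15700 = 12.87 V.
Stage 2 is itself unloaded: V_out = V_mid × R4/(R3+R4) = 12.87 × 940/22940 = 0.528 V.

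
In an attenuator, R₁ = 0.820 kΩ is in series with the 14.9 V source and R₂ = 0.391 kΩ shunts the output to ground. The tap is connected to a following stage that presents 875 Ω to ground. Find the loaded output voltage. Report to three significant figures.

V_out ≈ 3.69 V

The load sits in parallel with R₂: R₂‖R_L = (391 × 875) / (391 + 875) = 270.2 Ω.
V_out = 14.9 × 270.2 / (820 + 270.2) = 14.9 × 270.2/1090 = 3.69 V.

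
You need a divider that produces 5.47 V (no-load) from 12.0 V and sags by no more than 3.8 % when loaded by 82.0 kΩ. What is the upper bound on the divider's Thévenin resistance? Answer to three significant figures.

Loading drop = R_th/(R_th + R_L) ≤ 0.0380, so R_th ≤ R_L · ε/(1−ε) = 82.0 kΩ × 0.0380/0.9620 = 3.24 kΩ.

R_th ≤ 3.24 kΩ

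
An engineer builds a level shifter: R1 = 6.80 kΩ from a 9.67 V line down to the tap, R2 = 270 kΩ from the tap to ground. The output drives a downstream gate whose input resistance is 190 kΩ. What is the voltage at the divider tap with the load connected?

V_out ≈ 9.11 V

The load sits in parallel with R2: R2‖R_L = (270 × 190) / (270 + 190) = 111.5 kΩ.
V_out = 9.67 × 111.5 / (6.80 + 111.5) = 9.67 × 111.5/118.3 = 9.11 V.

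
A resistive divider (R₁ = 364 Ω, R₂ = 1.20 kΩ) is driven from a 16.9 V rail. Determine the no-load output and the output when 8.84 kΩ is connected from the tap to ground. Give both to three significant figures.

Open-circuit: V = 16.9 × 1200/(364 + 1200) = 13.0 V.
With the load, R₂ becomes R₂‖R_L = 1057 Ω, so V = 16.9 × 1057/1421 = 12.6 V.

Unloaded: 13.0 V; loaded: 12.6 V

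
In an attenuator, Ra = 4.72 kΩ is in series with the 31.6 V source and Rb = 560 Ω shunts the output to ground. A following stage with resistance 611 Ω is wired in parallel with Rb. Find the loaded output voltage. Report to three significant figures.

V_out ≈ 1.84 V

The load sits in parallel with Rb: Rb‖R_L = (560 × 611) / (560 + 611) = 292.2 Ω.
V_out = 31.6 × 292.2 / (4720 + 292.2) = 31.6 × 292.2/5012 = 1.84 V.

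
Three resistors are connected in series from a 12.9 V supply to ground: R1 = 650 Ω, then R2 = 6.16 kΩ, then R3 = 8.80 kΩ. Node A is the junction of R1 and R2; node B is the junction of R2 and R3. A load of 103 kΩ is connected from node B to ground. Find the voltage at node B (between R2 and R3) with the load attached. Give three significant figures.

At node B, R3 is in parallel with the load: R3‖R_L = 8107 Ω.
Below node A the resistance is R2 + (R3‖R_L) = 14270 Ω, so V_A = 12.9 × 14270/14920 = 12.34 V.
Then V_B = V_A × (R3‖R_L)/(R2 + R3‖R_L) = 12.34 × 8107/14270 = 7.01 V.

V ≈ 7.01 V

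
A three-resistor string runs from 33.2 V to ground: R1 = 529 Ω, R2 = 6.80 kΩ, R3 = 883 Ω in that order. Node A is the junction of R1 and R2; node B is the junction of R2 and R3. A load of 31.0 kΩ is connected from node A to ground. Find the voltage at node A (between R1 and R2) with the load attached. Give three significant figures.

Below node A the series string R2+R3 = 7683 Ω sits in parallel with the 31000 Ω load: 6157 Ω.
V_A = 33.2 × 6157/(529 + 6157) = 30.6 V.

V ≈ 30.6 V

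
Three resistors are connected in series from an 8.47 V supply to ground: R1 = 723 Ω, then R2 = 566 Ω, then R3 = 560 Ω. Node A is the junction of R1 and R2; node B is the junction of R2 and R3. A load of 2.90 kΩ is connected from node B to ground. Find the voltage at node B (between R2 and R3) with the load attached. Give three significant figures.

V ≈ 2.26 V

At node B, R3 is in parallel with the load: R3‖R_L = 469.4 Ω.
Below node A the resistance is R2 + (R3‖R_L) = 1035 Ω, so V_A = 8.47 × 1035/1758 = 4.987 V.
Then V_B = V_A × (R3‖R_L)/(R2 + R3‖R_L) = 4.987 × 469.4/1035 = 2.26 V.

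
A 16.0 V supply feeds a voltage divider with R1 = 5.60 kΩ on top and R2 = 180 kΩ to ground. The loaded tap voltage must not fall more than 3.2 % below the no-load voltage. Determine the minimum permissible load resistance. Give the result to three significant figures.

R_L(min) ≈ 164 kΩ

Output resistance R_th = R1‖R2 = (5.60 × 180)/185.6 = 5.431 kΩ.
The fractional drop is R_th/(R_th + R_L); requiring this ≤ 0.0320 gives R_L ≥ R_th(1/0.0320 − 1) = 5.431 × 30.25 = 164 kΩ.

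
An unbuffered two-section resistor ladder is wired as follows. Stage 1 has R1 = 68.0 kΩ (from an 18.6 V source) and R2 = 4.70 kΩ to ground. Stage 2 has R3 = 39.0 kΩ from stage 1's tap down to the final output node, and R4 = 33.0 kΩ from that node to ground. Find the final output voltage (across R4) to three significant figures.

Stage 2 presents R3+R4 = 72.00 kΩ as a load on stage 1's tap.
Stage 1's lower leg becomes R2‖(R3+R4) = 4.412 kΩ, so V_mid = 18.6 × 4.412/72.41 = 1.133 V.
Stage 2 is itself unloaded: V_out = V_mid × R4/(R3+R4) = 1.133 × 33.0/72.00 = 0.519 V.

V_out ≈ 0.519 V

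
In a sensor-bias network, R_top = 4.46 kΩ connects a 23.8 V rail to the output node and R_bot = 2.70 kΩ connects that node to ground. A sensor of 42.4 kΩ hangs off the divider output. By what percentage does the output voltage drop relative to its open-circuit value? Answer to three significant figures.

The divider's output (Thévenin) resistance is R_top‖R_bot = 1.682 kΩ.
Fractional drop under load = R_th/(R_th + R_L) = 1.682 / (1.682 + 42.4) = 0.03815.
So the output falls by 3.82 %.

3.82 %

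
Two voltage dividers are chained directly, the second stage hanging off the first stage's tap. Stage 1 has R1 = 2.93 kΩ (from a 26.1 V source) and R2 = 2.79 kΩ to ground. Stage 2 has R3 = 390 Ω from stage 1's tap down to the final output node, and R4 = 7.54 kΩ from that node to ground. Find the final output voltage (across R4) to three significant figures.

Stage 2 presents R3+R4 = 7930 Ω as a load on stage 1's tap.
Stage 1's lower leg becomes R2‖(R3+R4) = 2064 Ω, so V_mid = 26.1 × 2064/4994 = 10.79 V.
Stage 2 is itself unloaded: V_out = V_mid × R4/(R3+R4) = 10.79 × 7540/7930 = 10.3 V.

V_out ≈ 10.3 V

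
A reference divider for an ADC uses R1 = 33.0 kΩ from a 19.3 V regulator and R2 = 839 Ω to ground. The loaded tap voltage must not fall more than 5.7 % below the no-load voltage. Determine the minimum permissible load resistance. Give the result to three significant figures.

R_L(min) ≈ 13.5 kΩ

Output resistance R_th = R1‖R2 = (33000 × 839)/33840 = 818.2 Ω.
The fractional drop is R_th/(R_th + R_L); requiring this ≤ 0.0570 gives R_L ≥ R_th(1/0.0570 − 1) = 818.2 × 16.54 = 13.5 kΩ.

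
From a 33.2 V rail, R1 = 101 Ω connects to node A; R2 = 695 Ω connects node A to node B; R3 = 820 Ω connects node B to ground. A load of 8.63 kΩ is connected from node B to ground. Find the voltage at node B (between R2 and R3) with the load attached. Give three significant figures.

V ≈ 16.1 V

At node B, R3 is in parallel with the load: R3‖R_L = 748.8 Ω.
Below node A the resistance is R2 + (R3‖R_L) = 1444 Ω, so V_A = 33.2 × 1444/1545 = 31.03 V.
Then V_B = V_A × (R3‖R_L)/(R2 + R3‖R_L) = 31.03 × 748.8/1444 = 16.1 V.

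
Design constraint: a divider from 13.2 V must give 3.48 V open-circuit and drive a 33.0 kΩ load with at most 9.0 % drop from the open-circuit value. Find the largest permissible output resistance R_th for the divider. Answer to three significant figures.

Loading drop = R_th/(R_th + R_L) ≤ 0.0900, so R_th ≤ R_L · ε/(1−ε) = 33.0 kΩ × 0.0900/0.9100 = 3.26 kΩ.
(Any R1, R2 with R2/(R1+R2) = 0.264 and R1‖R2 ≤ 3.26 kΩ will meet the spec.)

R_th ≤ 3.26 kΩ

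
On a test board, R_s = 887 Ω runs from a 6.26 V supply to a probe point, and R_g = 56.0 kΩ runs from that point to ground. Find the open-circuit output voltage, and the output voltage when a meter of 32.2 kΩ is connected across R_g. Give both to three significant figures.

Open-circuit: V = 6.26 × 56000/(887 + 56000) = 6.16 V.
With the load, R_g becomes R_g‖R_L = 20440 Ω, so V = 6.26 × 20440/21330 = 6.00 V.

Unloaded: 6.16 V; loaded: 6.00 V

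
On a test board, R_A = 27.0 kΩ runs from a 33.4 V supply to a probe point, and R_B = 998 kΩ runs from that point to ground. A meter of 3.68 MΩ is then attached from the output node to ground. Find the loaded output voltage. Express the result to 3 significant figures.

The load sits in parallel with R_B: R_B‖R_L = (998 × 3680) / (998 + 3680) = 785.1 kΩ.
V_out = 33.4 × 785.1 / (27.0 + 785.1) = 33.4 × 785.1/812.1 = 32.3 V.

V_out ≈ 32.3 V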